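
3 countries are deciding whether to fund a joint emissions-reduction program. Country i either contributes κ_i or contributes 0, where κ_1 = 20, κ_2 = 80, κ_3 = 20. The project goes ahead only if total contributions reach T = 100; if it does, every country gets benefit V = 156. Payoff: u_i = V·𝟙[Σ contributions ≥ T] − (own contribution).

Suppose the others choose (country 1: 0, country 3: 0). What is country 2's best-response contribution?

Others' total = 0. Even contributing 80 gives 80 < 100: no benefit either way.
Best response: 0.

0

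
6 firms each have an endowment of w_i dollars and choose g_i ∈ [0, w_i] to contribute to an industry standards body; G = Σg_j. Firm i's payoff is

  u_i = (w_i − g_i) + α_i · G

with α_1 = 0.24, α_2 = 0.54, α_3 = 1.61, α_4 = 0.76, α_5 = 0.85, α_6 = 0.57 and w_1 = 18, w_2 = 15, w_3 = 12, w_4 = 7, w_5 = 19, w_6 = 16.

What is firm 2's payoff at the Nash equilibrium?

21.48

∂u_i/∂g_i = α_i − 1, so firm i contributes w_i if α_i > 1, else 0.
α_i > 1 for i ∈ {3}; NE contributions (0, 0, 12, 0, 0, 0), G = 12.
u_2 = (15 − 0) + 0.54·12 = 21.48.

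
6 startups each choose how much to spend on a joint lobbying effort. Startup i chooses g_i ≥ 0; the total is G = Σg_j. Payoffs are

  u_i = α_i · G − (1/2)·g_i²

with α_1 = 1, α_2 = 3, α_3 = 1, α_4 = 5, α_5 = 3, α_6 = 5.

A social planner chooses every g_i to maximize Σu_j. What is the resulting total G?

108

Planner FOC: ∂(Σu_j)/∂g_i = (Σα_j) − g_i = 0, so g_i^SO = Σα_j = 18 for every i; G^SO = 108.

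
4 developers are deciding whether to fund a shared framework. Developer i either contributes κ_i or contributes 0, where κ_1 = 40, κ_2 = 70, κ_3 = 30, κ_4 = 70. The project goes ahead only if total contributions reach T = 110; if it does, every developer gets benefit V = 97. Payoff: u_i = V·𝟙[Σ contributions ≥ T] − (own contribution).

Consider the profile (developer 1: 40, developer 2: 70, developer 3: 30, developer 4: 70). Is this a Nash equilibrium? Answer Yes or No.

Total = 210 ≥ 110: provided.
Developer 1 (pledges 40, payoff 57): dropping to 0 → total 170, payoff 97. Profitable deviation.

No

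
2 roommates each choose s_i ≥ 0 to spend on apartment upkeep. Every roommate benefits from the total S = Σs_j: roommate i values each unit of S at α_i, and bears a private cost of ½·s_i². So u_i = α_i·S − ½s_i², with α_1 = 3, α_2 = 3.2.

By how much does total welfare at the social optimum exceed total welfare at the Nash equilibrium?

9.62

Roommate i's FOC: ∂u_i/∂s_i = α_i − s_i = 0, so s_i* = α_i.
NE contributions = (3, 3.2); S = 6.2.
W^NE = (Σα)·S − ½Σα_i² = 6.2² − ½·19.24 = 28.82.
Planner sets s_i = Σα_j = 6.2 for every i, so S^SO = 2·6.2 = 12.4.
W^SO = (Σα)·S^SO − ½·2·(Σα)² = (2/2)·6.2² = 38.44.
Deadweight loss = W^SO − W^NE = 9.62.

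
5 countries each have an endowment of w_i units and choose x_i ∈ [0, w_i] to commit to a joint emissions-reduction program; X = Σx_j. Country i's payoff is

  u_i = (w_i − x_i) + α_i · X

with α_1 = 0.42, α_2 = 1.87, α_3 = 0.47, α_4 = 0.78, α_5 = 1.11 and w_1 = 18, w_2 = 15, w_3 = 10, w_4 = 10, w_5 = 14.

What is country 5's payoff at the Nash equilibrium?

32.19

∂u_i/∂x_i = α_i − 1, so country i contributes w_i if α_i > 1, else 0.
α_i > 1 for i ∈ {2, 5}; NE contributions (0, 15, 0, 0, 14), X = 29.
u_5 = (14 − 14) + 1.11·29 = 32.19.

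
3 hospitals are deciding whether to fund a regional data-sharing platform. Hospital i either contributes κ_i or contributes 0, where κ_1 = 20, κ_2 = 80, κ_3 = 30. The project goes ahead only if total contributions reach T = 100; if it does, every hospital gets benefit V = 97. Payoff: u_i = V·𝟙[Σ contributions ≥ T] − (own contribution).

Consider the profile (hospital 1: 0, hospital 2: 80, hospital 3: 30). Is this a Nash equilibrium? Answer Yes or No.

Yes

Total = 110 ≥ 100: provided.
Hospital 1 (pledges 0, payoff 97): pledging 20 → total 130, payoff 77. No gain.
Hospital 2 (pledges 80, payoff 17): dropping to 0 → total 30, payoff 0. No gain.
Hospital 3 (pledges 30, payoff 67): dropping to 0 → total 80, payoff 0. No gain.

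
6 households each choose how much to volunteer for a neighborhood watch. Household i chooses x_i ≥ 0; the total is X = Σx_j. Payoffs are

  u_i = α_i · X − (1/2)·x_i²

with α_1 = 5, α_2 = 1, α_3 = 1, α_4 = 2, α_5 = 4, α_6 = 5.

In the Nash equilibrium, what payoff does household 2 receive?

Household i's FOC: ∂u_i/∂x_i = α_i − x_i = 0, so x_i* = α_i.
NE contributions = (5, 1, 1, 2, 4, 5); X = 18.
u_2 = α_2·X − ½·(x_2)² = 1·18 − ½·1² = 17.5.

17.5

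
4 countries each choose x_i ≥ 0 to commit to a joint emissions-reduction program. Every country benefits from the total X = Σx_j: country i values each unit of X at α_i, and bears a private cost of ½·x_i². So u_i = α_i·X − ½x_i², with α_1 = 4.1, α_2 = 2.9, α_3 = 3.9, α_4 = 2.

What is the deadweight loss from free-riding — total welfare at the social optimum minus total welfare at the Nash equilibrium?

188.625

Country i's FOC: ∂u_i/∂x_i = α_i − x_i = 0, so x_i* = α_i.
NE contributions = (4.1, 2.9, 3.9, 2); X = 12.9.
W^NE = (Σα)·X − ½Σα_i² = 12.9² − ½·44.43 = 144.195.
Planner sets x_i = Σα_j = 12.9 for every i, so X^SO = 4·12.9 = 51.6.
W^SO = (Σα)·X^SO − ½·4·(Σα)² = (4/2)·12.9² = 332.82.
Deadweight loss = W^SO − W^NE = 188.625.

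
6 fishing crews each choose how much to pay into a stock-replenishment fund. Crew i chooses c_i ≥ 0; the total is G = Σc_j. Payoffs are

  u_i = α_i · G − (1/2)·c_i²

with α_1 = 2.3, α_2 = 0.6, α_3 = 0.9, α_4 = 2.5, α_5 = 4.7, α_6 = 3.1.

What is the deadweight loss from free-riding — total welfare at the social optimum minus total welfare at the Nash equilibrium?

Crew i's FOC: ∂u_i/∂c_i = α_i − c_i = 0, so c_i* = α_i.
NE contributions = (2.3, 0.6, 0.9, 2.5, 4.7, 3.1); G = 14.1.
W^NE = (Σα)·G − ½Σα_i² = 14.1² − ½·44.41 = 176.605.
Planner sets c_i = Σα_j = 14.1 for every i, so G^SO = 6·14.1 = 84.6.
W^SO = (Σα)·G^SO − ½·6·(Σα)² = (6/2)·14.1² = 596.43.
Deadweight loss = W^SO − W^NE = 419.825.

419.825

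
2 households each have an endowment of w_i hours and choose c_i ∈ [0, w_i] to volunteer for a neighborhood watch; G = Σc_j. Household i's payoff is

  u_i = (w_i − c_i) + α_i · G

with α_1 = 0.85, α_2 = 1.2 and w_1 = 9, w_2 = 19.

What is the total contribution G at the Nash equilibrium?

∂u_i/∂c_i = α_i − 1, so household i contributes w_i if α_i > 1, else 0.
α_i > 1 for i ∈ {2}; NE contributions (0, 19), G = 19.

19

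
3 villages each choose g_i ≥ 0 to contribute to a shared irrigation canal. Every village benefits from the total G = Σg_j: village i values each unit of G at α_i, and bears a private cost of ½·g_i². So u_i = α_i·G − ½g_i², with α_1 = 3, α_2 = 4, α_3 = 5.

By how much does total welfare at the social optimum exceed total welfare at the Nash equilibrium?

97

Village i's FOC: ∂u_i/∂g_i = α_i − g_i = 0, so g_i* = α_i.
NE contributions = (3, 4, 5); G = 12.
W^NE = (Σα)·G − ½Σα_i² = 12² − ½·50 = 119.
Planner sets g_i = Σα_j = 12 for every i, so G^SO = 3·12 = 36.
W^SO = (Σα)·G^SO − ½·3·(Σα)² = (3/2)·12² = 216.
Deadweight loss = W^SO − W^NE = 97.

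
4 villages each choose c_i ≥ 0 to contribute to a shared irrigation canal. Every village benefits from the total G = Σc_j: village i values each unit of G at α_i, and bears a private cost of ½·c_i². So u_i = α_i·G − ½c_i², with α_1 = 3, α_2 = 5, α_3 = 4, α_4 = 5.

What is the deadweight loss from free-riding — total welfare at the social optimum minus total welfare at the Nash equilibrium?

326.5

Village i's FOC: ∂u_i/∂c_i = α_i − c_i = 0, so c_i* = α_i.
NE contributions = (3, 5, 4, 5); G = 17.
W^NE = (Σα)·G − ½Σα_i² = 17² − ½·75 = 251.5.
Planner sets c_i = Σα_j = 17 for every i, so G^SO = 4·17 = 68.
W^SO = (Σα)·G^SO − ½·4·(Σα)² = (4/2)·17² = 578.
Deadweight loss = W^SO − W^NE = 326.5.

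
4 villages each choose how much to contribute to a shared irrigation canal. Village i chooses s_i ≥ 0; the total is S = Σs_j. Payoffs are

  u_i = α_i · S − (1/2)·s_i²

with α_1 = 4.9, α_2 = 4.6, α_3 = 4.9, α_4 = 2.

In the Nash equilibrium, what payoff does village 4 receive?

Village i's FOC: ∂u_i/∂s_i = α_i − s_i = 0, so s_i* = α_i.
NE contributions = (4.9, 4.6, 4.9, 2); S = 16.4.
u_4 = α_4·S − ½·(s_4)² = 2·16.4 − ½·2² = 30.8.

30.8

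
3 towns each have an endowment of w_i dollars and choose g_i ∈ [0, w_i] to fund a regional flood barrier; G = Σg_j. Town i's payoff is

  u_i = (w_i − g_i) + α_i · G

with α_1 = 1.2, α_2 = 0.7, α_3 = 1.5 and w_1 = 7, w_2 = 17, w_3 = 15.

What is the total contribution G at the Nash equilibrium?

22

∂u_i/∂g_i = α_i − 1, so town i contributes w_i if α_i > 1, else 0.
α_i > 1 for i ∈ {1, 3}; NE contributions (7, 0, 15), G = 22.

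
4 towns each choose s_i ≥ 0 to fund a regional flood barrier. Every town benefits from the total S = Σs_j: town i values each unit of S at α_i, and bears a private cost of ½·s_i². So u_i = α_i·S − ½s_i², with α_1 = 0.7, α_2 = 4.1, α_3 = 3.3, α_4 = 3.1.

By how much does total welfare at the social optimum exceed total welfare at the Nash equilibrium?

144.34

Town i's FOC: ∂u_i/∂s_i = α_i − s_i = 0, so s_i* = α_i.
NE contributions = (0.7, 4.1, 3.3, 3.1); S = 11.2.
W^NE = (Σα)·S − ½Σα_i² = 11.2² − ½·37.8 = 106.54.
Planner sets s_i = Σα_j = 11.2 for every i, so S^SO = 4·11.2 = 44.8.
W^SO = (Σα)·S^SO − ½·4·(Σα)² = (4/2)·11.2² = 250.88.
Deadweight loss = W^SO − W^NE = 144.34.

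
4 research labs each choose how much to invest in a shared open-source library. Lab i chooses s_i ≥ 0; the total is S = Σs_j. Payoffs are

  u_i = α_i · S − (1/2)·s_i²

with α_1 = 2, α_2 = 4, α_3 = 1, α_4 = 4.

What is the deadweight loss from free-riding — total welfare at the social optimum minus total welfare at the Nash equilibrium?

Lab i's FOC: ∂u_i/∂s_i = α_i − s_i = 0, so s_i* = α_i.
NE contributions = (2, 4, 1, 4); S = 11.
W^NE = (Σα)·S − ½Σα_i² = 11² − ½·37 = 102.5.
Planner sets s_i = Σα_j = 11 for every i, so S^SO = 4·11 = 44.
W^SO = (Σα)·S^SO − ½·4·(Σα)² = (4/2)·11² = 242.
Deadweight loss = W^SO − W^NE = 139.5.

139.5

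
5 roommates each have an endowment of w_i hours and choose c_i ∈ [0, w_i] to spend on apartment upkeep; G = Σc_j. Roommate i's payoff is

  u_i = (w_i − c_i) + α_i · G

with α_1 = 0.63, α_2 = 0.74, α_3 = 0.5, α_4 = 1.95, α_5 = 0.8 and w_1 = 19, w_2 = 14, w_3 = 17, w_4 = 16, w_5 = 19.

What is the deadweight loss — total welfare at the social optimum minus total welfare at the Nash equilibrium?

∂u_i/∂c_i = α_i − 1, so roommate i contributes w_i if α_i > 1, else 0.
α_i > 1 for i ∈ {4}; NE contributions (0, 0, 0, 16, 0), G = 16.
W^NE = Σw_i − G^NE + (Σα_i)·G^NE = 85 + 3.62·16 = 142.92.
Planner: ∂(Σu_j)/∂c_i = Σα_j − 1 = 3.62 > 0, so everyone contributes w_i; G^SO = 85, W^SO = 85 + 3.62·85 = 392.7.
Deadweight loss = 249.78.

249.78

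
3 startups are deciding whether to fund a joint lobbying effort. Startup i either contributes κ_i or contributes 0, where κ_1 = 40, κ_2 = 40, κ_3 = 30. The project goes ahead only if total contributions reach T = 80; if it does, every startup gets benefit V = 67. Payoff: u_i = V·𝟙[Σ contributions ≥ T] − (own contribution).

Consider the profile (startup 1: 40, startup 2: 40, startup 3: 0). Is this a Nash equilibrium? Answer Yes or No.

Yes

Total = 80 ≥ 80: provided.
Startup 1 (pledges 40, payoff 27): dropping to 0 → total 40, payoff 0. No gain.
Startup 2 (pledges 40, payoff 27): dropping to 0 → total 40, payoff 0. No gain.
Startup 3 (pledges 0, payoff 67): pledging 30 → total 110, payoff 37. No gain.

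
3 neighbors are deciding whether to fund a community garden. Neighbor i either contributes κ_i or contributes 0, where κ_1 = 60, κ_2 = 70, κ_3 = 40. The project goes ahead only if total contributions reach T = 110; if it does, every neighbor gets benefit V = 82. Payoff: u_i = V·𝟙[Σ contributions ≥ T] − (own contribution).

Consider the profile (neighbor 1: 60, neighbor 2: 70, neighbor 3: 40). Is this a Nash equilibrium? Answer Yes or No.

Total = 170 ≥ 110: provided.
Neighbor 1 (pledges 60, payoff 22): dropping to 0 → total 110, payoff 82. Profitable deviation.

No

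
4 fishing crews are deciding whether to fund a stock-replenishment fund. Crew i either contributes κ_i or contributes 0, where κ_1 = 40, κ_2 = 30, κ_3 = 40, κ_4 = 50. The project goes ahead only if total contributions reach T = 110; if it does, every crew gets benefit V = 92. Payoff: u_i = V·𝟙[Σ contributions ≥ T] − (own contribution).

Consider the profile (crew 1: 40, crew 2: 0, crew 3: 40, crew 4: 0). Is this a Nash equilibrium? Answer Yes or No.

No

Total = 80 < 110: not provided.
Crew 1 (pledges 40, payoff -40): dropping to 0 → total 40, payoff 0. Profitable deviation.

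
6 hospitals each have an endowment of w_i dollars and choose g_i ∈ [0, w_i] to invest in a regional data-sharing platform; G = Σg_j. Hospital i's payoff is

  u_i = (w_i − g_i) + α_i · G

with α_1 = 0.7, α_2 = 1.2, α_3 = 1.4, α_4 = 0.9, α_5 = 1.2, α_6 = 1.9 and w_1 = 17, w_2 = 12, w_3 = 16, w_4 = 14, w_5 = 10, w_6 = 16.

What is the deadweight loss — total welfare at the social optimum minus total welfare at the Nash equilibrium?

195.3

∂u_i/∂g_i = α_i − 1, so hospital i contributes w_i if α_i > 1, else 0.
α_i > 1 for i ∈ {2, 3, 5, 6}; NE contributions (0, 12, 16, 0, 10, 16), G = 54.
W^NE = Σw_i − G^NE + (Σα_i)·G^NE = 85 + 6.3·54 = 425.2.
Planner: ∂(Σu_j)/∂g_i = Σα_j − 1 = 6.3 > 0, so everyone contributes w_i; G^SO = 85, W^SO = 85 + 6.3·85 = 620.5.
Deadweight loss = 195.3.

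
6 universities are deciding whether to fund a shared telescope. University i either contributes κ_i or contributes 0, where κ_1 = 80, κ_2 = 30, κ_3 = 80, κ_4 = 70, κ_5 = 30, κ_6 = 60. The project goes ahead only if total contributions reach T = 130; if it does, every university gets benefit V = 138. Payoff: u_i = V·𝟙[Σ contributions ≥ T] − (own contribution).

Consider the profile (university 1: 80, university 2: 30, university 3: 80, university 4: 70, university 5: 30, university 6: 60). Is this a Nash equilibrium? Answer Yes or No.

No

Total = 350 ≥ 130: provided.
University 1 (pledges 80, payoff 58): dropping to 0 → total 270, payoff 138. Profitable deviation.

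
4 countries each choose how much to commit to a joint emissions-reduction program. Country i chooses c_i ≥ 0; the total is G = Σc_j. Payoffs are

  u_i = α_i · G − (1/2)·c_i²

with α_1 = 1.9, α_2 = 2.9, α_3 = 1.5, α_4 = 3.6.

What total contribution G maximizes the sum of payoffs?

39.6

Planner FOC: ∂(Σu_j)/∂c_i = (Σα_j) − c_i = 0, so c_i^SO = Σα_j = 9.9 for every i; G^SO = 39.6.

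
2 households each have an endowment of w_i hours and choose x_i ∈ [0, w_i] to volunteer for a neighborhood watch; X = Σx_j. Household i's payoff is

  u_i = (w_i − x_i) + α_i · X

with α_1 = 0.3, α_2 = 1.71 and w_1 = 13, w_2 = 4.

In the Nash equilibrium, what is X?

∂u_i/∂x_i = α_i − 1, so household i contributes w_i if α_i > 1, else 0.
α_i > 1 for i ∈ {2}; NE contributions (0, 4), X = 4.

4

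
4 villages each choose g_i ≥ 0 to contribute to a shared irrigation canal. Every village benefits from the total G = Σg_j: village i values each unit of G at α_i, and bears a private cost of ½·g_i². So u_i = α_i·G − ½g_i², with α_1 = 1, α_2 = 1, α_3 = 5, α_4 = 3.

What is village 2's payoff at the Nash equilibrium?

Village i's FOC: ∂u_i/∂g_i = α_i − g_i = 0, so g_i* = α_i.
NE contributions = (1, 1, 5, 3); G = 10.
u_2 = α_2·G − ½·(g_2)² = 1·10 − ½·1² = 9.5.

9.5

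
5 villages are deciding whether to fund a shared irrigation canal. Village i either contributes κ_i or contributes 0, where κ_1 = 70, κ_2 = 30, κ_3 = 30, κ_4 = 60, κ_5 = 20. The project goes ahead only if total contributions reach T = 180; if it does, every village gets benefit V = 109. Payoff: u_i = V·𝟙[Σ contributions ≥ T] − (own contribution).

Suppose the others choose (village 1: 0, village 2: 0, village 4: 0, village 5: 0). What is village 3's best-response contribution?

0

Others' total = 0. Even contributing 30 gives 30 < 180: no benefit either way.
Best response: 0.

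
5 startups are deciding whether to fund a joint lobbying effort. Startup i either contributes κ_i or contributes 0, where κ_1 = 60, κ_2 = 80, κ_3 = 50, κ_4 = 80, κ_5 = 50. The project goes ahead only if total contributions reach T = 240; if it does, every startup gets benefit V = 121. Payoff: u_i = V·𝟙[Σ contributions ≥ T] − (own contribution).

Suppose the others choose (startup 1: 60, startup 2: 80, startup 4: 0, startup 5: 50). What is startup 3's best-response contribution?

50

Others' total = 190. Contributing 50 brings total to 240 ≥ 240: gain V − κ_3 = 71.
Best response: 50.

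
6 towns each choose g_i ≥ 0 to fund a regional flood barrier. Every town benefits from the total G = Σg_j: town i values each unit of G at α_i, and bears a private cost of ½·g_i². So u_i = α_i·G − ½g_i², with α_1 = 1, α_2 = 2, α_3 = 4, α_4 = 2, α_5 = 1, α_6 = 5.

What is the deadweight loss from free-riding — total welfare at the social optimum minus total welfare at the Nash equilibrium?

475.5

Town i's FOC: ∂u_i/∂g_i = α_i − g_i = 0, so g_i* = α_i.
NE contributions = (1, 2, 4, 2, 1, 5); G = 15.
W^NE = (Σα)·G − ½Σα_i² = 15² − ½·51 = 199.5.
Planner sets g_i = Σα_j = 15 for every i, so G^SO = 6·15 = 90.
W^SO = (Σα)·G^SO − ½·6·(Σα)² = (6/2)·15² = 675.
Deadweight loss = W^SO − W^NE = 475.5.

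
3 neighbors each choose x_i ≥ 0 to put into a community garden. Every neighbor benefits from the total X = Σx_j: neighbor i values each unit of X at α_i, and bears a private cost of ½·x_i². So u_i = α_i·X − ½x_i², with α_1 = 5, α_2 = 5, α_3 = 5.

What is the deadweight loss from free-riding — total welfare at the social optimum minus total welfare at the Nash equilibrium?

Neighbor i's FOC: ∂u_i/∂x_i = α_i − x_i = 0, so x_i* = α_i.
NE contributions = (5, 5, 5); X = 15.
W^NE = (Σα)·X − ½Σα_i² = 15² − ½·75 = 187.5.
Planner sets x_i = Σα_j = 15 for every i, so X^SO = 3·15 = 45.
W^SO = (Σα)·X^SO − ½·3·(Σα)² = (3/2)·15² = 337.5.
Deadweight loss = W^SO − W^NE = 150.

150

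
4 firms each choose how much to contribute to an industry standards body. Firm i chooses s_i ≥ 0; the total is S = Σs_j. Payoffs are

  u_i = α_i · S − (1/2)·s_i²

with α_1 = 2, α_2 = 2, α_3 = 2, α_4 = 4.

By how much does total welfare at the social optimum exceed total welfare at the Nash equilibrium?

114

Firm i's FOC: ∂u_i/∂s_i = α_i − s_i = 0, so s_i* = α_i.
NE contributions = (2, 2, 2, 4); S = 10.
W^NE = (Σα)·S − ½Σα_i² = 10² − ½·28 = 86.
Planner sets s_i = Σα_j = 10 for every i, so S^SO = 4·10 = 40.
W^SO = (Σα)·S^SO − ½·4·(Σα)² = (4/2)·10² = 200.
Deadweight loss = W^SO − W^NE = 114.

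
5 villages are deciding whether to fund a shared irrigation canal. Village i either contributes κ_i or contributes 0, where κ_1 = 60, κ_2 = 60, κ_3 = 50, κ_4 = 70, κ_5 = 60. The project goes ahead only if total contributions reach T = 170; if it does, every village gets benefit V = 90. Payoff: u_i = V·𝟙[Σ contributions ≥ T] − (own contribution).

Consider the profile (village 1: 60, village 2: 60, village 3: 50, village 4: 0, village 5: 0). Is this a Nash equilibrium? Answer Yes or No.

Yes

Total = 170 ≥ 170: provided.
Village 1 (pledges 60, payoff 30): dropping to 0 → total 110, payoff 0. No gain.
Village 2 (pledges 60, payoff 30): dropping to 0 → total 110, payoff 0. No gain.
Village 3 (pledges 50, payoff 40): dropping to 0 → total 120, payoff 0. No gain.
Village 4 (pledges 0, payoff 90): pledging 70 → total 240, payoff 20. No gain.
Village 5 (pledges 0, payoff 90): pledging 60 → total 230, payoff 30. No gain.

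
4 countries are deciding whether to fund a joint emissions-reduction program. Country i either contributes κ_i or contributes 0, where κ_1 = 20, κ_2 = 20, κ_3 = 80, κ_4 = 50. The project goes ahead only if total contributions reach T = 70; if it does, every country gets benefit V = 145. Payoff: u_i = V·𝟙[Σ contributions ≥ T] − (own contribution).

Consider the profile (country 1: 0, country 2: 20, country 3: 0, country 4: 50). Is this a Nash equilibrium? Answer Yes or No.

Total = 70 ≥ 70: provided.
Country 1 (pledges 0, payoff 145): pledging 20 → total 90, payoff 125. No gain.
Country 2 (pledges 20, payoff 125): dropping to 0 → total 50, payoff 0. No gain.
Country 3 (pledges 0, payoff 145): pledging 80 → total 150, payoff 65. No gain.
Country 4 (pledges 50, payoff 95): dropping to 0 → total 20, payoff 0. No gain.

Yes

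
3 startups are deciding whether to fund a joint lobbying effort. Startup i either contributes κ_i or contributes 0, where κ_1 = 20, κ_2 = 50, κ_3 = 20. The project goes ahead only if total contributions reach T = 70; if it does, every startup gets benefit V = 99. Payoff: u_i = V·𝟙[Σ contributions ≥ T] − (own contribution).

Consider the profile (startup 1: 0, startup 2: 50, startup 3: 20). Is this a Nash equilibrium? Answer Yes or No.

Total = 70 ≥ 70: provided.
Startup 1 (pledges 0, payoff 99): pledging 20 → total 90, payoff 79. No gain.
Startup 2 (pledges 50, payoff 49): dropping to 0 → total 20, payoff 0. No gain.
Startup 3 (pledges 20, payoff 79): dropping to 0 → total 50, payoff 0. No gain.

Yes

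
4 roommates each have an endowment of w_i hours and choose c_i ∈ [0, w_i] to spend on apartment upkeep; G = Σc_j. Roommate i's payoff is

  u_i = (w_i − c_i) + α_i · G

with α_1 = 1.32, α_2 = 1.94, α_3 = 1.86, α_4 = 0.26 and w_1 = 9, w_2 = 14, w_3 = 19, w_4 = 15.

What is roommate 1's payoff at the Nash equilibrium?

∂u_i/∂c_i = α_i − 1, so roommate i contributes w_i if α_i > 1, else 0.
α_i > 1 for i ∈ {1, 2, 3}; NE contributions (9, 14, 19, 0), G = 42.
u_1 = (9 − 9) + 1.32·42 = 55.44.

55.44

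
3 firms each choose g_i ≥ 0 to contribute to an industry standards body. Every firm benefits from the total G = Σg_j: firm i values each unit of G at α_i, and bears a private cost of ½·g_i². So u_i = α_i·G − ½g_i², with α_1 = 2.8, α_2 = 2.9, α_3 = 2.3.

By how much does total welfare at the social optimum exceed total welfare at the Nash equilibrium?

Firm i's FOC: ∂u_i/∂g_i = α_i − g_i = 0, so g_i* = α_i.
NE contributions = (2.8, 2.9, 2.3); G = 8.
W^NE = (Σα)·G − ½Σα_i² = 8² − ½·21.54 = 53.23.
Planner sets g_i = Σα_j = 8 for every i, so G^SO = 3·8 = 24.
W^SO = (Σα)·G^SO − ½·3·(Σα)² = (3/2)·8² = 96.
Deadweight loss = W^SO − W^NE = 42.77.

42.77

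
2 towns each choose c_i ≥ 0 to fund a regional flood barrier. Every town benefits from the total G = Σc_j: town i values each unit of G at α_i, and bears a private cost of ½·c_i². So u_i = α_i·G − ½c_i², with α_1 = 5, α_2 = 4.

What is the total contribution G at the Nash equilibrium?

9

Town i's FOC: ∂u_i/∂c_i = α_i − c_i = 0, so c_i* = α_i.
NE contributions = (5, 4); G = 9.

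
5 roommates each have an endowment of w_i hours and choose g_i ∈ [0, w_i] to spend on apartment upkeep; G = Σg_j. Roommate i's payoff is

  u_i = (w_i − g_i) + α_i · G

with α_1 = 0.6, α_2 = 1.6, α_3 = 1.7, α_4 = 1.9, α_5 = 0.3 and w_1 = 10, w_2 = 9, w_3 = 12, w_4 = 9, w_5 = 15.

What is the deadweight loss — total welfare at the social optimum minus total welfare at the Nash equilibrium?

∂u_i/∂g_i = α_i − 1, so roommate i contributes w_i if α_i > 1, else 0.
α_i > 1 for i ∈ {2, 3, 4}; NE contributions (0, 9, 12, 9, 0), G = 30.
W^NE = Σw_i − G^NE + (Σα_i)·G^NE = 55 + 5.1·30 = 208.
Planner: ∂(Σu_j)/∂g_i = Σα_j − 1 = 5.1 > 0, so everyone contributes w_i; G^SO = 55, W^SO = 55 + 5.1·55 = 335.5.
Deadweight loss = 127.5.

127.5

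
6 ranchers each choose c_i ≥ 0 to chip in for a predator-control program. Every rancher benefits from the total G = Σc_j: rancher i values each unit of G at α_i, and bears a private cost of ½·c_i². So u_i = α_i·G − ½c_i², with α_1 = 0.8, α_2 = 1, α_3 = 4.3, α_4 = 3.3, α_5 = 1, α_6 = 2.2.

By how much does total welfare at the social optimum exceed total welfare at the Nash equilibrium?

335.95

Rancher i's FOC: ∂u_i/∂c_i = α_i − c_i = 0, so c_i* = α_i.
NE contributions = (0.8, 1, 4.3, 3.3, 1, 2.2); G = 12.6.
W^NE = (Σα)·G − ½Σα_i² = 12.6² − ½·36.86 = 140.33.
Planner sets c_i = Σα_j = 12.6 for every i, so G^SO = 6·12.6 = 75.6.
W^SO = (Σα)·G^SO − ½·6·(Σα)² = (6/2)·12.6² = 476.28.
Deadweight loss = W^SO − W^NE = 335.95.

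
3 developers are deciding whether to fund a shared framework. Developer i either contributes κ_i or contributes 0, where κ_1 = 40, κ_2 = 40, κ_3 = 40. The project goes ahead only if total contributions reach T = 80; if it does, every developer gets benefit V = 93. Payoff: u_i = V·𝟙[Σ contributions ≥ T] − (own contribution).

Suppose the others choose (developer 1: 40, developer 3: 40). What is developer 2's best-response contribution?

Others' total = 80 ≥ 80; contributing adds cost 40 for no extra benefit.
Best response: 0.

0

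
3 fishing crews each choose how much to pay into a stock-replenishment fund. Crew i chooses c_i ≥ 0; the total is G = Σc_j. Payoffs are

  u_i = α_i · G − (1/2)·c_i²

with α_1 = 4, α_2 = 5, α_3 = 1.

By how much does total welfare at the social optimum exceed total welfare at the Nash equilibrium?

Crew i's FOC: ∂u_i/∂c_i = α_i − c_i = 0, so c_i* = α_i.
NE contributions = (4, 5, 1); G = 10.
W^NE = (Σα)·G − ½Σα_i² = 10² − ½·42 = 79.
Planner sets c_i = Σα_j = 10 for every i, so G^SO = 3·10 = 30.
W^SO = (Σα)·G^SO − ½·3·(Σα)² = (3/2)·10² = 150.
Deadweight loss = W^SO − W^NE = 71.

71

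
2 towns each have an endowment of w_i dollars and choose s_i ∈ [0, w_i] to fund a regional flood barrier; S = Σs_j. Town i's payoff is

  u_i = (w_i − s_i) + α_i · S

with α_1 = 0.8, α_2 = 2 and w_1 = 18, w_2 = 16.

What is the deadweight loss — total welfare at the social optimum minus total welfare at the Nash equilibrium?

∂u_i/∂s_i = α_i − 1, so town i contributes w_i if α_i > 1, else 0.
α_i > 1 for i ∈ {2}; NE contributions (0, 16), S = 16.
W^NE = Σw_i − S^NE + (Σα_i)·S^NE = 34 + 1.8·16 = 62.8.
Planner: ∂(Σu_j)/∂s_i = Σα_j − 1 = 1.8 > 0, so everyone contributes w_i; S^SO = 34, W^SO = 34 + 1.8·34 = 95.2.
Deadweight loss = 32.4.

32.4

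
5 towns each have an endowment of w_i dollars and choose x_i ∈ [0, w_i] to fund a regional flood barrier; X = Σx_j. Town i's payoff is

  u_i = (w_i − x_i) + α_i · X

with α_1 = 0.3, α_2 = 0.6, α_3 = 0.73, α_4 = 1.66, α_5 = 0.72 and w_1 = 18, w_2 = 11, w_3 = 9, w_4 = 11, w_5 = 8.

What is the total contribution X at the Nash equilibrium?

∂u_i/∂x_i = α_i − 1, so town i contributes w_i if α_i > 1, else 0.
α_i > 1 for i ∈ {4}; NE contributions (0, 0, 0, 11, 0), X = 11.

11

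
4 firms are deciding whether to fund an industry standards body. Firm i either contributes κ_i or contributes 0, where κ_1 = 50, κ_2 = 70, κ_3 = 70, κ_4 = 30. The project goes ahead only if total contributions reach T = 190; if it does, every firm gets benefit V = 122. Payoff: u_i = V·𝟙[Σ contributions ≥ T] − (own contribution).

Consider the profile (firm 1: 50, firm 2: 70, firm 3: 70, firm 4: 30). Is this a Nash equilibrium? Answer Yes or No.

Total = 220 ≥ 190: provided.
Firm 1 (pledges 50, payoff 72): dropping to 0 → total 170, payoff 0. No gain.
Firm 2 (pledges 70, payoff 52): dropping to 0 → total 150, payoff 0. No gain.
Firm 3 (pledges 70, payoff 52): dropping to 0 → total 150, payoff 0. No gain.
Firm 4 (pledges 30, payoff 92): dropping to 0 → total 190, payoff 122. Profitable deviation.

No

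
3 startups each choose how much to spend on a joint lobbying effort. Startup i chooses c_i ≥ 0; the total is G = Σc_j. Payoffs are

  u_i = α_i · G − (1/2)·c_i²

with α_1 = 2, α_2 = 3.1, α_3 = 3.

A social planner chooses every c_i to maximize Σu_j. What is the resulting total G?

24.3

Planner FOC: ∂(Σu_j)/∂c_i = (Σα_j) − c_i = 0, so c_i^SO = Σα_j = 8.1 for every i; G^SO = 24.3.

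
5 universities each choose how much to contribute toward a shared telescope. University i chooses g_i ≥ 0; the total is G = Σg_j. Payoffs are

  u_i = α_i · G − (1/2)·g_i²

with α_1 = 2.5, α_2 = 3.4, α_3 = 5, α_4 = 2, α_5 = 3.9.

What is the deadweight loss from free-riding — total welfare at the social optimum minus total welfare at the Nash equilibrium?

University i's FOC: ∂u_i/∂g_i = α_i − g_i = 0, so g_i* = α_i.
NE contributions = (2.5, 3.4, 5, 2, 3.9); G = 16.8.
W^NE = (Σα)·G − ½Σα_i² = 16.8² − ½·62.02 = 251.23.
Planner sets g_i = Σα_j = 16.8 for every i, so G^SO = 5·16.8 = 84.
W^SO = (Σα)·G^SO − ½·5·(Σα)² = (5/2)·16.8² = 705.6.
Deadweight loss = W^SO − W^NE = 454.37.

454.37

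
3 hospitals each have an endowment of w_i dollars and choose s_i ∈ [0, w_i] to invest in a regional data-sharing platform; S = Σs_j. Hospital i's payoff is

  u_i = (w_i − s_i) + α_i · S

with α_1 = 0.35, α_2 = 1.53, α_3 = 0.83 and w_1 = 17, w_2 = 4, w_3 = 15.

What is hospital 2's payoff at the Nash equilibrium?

∂u_i/∂s_i = α_i − 1, so hospital i contributes w_i if α_i > 1, else 0.
α_i > 1 for i ∈ {2}; NE contributions (0, 4, 0), S = 4.
u_2 = (4 − 4) + 1.53·4 = 6.12.

6.12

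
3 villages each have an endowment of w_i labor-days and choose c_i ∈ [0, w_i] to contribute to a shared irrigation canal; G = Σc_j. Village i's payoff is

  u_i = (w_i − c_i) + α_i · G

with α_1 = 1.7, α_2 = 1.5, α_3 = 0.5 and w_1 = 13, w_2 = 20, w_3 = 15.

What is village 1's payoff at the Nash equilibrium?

∂u_i/∂c_i = α_i − 1, so village i contributes w_i if α_i > 1, else 0.
α_i > 1 for i ∈ {1, 2}; NE contributions (13, 20, 0), G = 33.
u_1 = (13 − 13) + 1.7·33 = 56.1.

56.1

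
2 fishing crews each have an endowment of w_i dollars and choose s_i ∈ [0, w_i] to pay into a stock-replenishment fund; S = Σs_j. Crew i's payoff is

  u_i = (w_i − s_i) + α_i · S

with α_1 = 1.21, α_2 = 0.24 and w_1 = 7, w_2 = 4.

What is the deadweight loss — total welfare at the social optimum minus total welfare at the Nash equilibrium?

1.8

∂u_i/∂s_i = α_i − 1, so crew i contributes w_i if α_i > 1, else 0.
α_i > 1 for i ∈ {1}; NE contributions (7, 0), S = 7.
W^NE = Σw_i − S^NE + (Σα_i)·S^NE = 11 + 0.45·7 = 14.15.
Planner: ∂(Σu_j)/∂s_i = Σα_j − 1 = 0.45 > 0, so everyone contributes w_i; S^SO = 11, W^SO = 11 + 0.45·11 = 15.95.
Deadweight loss = 1.8.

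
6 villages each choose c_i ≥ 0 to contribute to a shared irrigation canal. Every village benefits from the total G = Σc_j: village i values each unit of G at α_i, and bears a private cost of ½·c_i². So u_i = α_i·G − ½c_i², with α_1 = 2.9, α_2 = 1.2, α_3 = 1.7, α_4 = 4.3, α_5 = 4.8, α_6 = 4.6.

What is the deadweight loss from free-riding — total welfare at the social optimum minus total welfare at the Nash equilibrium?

798.215

Village i's FOC: ∂u_i/∂c_i = α_i − c_i = 0, so c_i* = α_i.
NE contributions = (2.9, 1.2, 1.7, 4.3, 4.8, 4.6); G = 19.5.
W^NE = (Σα)·G − ½Σα_i² = 19.5² − ½·75.43 = 342.535.
Planner sets c_i = Σα_j = 19.5 for every i, so G^SO = 6·19.5 = 117.
W^SO = (Σα)·G^SO − ½·6·(Σα)² = (6/2)·19.5² = 1140.75.
Deadweight loss = W^SO − W^NE = 798.215.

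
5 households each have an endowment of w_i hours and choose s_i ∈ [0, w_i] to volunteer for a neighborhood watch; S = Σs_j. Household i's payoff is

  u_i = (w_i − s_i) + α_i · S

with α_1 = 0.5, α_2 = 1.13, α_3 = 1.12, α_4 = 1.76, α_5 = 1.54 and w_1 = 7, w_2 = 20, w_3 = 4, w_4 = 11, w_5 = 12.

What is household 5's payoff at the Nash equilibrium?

72.38

∂u_i/∂s_i = α_i − 1, so household i contributes w_i if α_i > 1, else 0.
α_i > 1 for i ∈ {2, 3, 4, 5}; NE contributions (0, 20, 4, 11, 12), S = 47.
u_5 = (12 − 12) + 1.54·47 = 72.38.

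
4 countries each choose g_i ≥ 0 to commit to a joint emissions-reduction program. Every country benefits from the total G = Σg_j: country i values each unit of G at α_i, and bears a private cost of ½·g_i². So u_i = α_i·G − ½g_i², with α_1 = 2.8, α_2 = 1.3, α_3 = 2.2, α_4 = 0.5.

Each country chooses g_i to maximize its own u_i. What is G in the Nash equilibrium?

Country i's FOC: ∂u_i/∂g_i = α_i − g_i = 0, so g_i* = α_i.
NE contributions = (2.8, 1.3, 2.2, 0.5); G = 6.8.

6.8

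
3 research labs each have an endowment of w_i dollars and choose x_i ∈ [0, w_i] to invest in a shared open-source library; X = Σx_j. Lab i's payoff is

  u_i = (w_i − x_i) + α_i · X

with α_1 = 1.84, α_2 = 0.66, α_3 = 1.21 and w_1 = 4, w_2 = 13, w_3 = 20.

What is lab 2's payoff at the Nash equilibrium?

∂u_i/∂x_i = α_i − 1, so lab i contributes w_i if α_i > 1, else 0.
α_i > 1 for i ∈ {1, 3}; NE contributions (4, 0, 20), X = 24.
u_2 = (13 − 0) + 0.66·24 = 28.84.

28.84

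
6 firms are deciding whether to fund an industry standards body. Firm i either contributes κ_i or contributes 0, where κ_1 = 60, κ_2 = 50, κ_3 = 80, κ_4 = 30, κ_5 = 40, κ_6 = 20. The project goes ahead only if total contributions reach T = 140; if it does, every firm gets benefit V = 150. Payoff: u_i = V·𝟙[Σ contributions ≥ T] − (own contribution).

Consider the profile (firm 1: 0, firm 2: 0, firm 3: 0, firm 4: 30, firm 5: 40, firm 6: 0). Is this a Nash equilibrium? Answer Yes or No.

No

Total = 70 < 140: not provided.
Firm 1 (pledges 0, payoff 0): pledging 60 → total 130, payoff -60. No gain.
Firm 2 (pledges 0, payoff 0): pledging 50 → total 120, payoff -50. No gain.
Firm 3 (pledges 0, payoff 0): pledging 80 → total 150, payoff 70. Profitable deviation.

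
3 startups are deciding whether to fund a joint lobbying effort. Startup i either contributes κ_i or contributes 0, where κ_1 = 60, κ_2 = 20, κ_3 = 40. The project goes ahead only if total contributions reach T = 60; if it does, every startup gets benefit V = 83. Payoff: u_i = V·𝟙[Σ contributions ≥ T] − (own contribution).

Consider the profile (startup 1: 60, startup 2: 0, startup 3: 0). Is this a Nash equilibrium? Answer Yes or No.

Yes

Total = 60 ≥ 60: provided.
Startup 1 (pledges 60, payoff 23): dropping to 0 → total 0, payoff 0. No gain.
Startup 2 (pledges 0, payoff 83): pledging 20 → total 80, payoff 63. No gain.
Startup 3 (pledges 0, payoff 83): pledging 40 → total 100, payoff 43. No gain.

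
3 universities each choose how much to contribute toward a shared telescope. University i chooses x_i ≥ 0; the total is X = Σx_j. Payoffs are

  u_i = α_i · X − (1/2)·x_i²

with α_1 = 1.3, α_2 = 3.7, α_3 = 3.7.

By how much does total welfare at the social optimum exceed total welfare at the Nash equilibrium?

University i's FOC: ∂u_i/∂x_i = α_i − x_i = 0, so x_i* = α_i.
NE contributions = (1.3, 3.7, 3.7); X = 8.7.
W^NE = (Σα)·X − ½Σα_i² = 8.7² − ½·29.07 = 61.155.
Planner sets x_i = Σα_j = 8.7 for every i, so X^SO = 3·8.7 = 26.1.
W^SO = (Σα)·X^SO − ½·3·(Σα)² = (3/2)·8.7² = 113.535.
Deadweight loss = W^SO − W^NE = 52.38.

52.38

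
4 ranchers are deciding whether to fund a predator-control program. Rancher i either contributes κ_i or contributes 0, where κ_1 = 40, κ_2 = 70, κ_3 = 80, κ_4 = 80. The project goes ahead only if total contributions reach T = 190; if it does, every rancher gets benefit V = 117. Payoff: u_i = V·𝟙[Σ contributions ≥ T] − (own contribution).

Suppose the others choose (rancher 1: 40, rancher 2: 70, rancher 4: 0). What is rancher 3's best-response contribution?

80

Others' total = 110. Contributing 80 brings total to 190 ≥ 190: gain V − κ_3 = 37.
Best response: 80.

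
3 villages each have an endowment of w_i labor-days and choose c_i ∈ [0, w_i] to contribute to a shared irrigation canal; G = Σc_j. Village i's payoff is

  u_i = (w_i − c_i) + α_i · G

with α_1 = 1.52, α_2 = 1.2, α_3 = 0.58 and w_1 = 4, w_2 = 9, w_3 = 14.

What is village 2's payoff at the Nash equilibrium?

15.6

∂u_i/∂c_i = α_i − 1, so village i contributes w_i if α_i > 1, else 0.
α_i > 1 for i ∈ {1, 2}; NE contributions (4, 9, 0), G = 13.
u_2 = (9 − 9) + 1.2·13 = 15.6.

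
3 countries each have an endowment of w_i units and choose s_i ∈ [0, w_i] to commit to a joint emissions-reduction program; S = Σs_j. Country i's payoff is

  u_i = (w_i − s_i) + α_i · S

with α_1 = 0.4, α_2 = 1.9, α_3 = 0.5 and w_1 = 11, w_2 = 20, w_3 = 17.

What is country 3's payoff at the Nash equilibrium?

27

∂u_i/∂s_i = α_i − 1, so country i contributes w_i if α_i > 1, else 0.
α_i > 1 for i ∈ {2}; NE contributions (0, 20, 0), S = 20.
u_3 = (17 − 0) + 0.5·20 = 27.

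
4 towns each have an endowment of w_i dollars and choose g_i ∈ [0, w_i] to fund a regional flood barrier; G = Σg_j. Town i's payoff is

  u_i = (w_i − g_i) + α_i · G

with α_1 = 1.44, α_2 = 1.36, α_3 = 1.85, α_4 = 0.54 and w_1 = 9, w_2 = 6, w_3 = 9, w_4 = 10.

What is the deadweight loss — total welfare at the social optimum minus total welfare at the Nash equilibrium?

∂u_i/∂g_i = α_i − 1, so town i contributes w_i if α_i > 1, else 0.
α_i > 1 for i ∈ {1, 2, 3}; NE contributions (9, 6, 9, 0), G = 24.
W^NE = Σw_i − G^NE + (Σα_i)·G^NE = 34 + 4.19·24 = 134.56.
Planner: ∂(Σu_j)/∂g_i = Σα_j − 1 = 4.19 > 0, so everyone contributes w_i; G^SO = 34, W^SO = 34 + 4.19·34 = 176.46.
Deadweight loss = 41.9.

41.9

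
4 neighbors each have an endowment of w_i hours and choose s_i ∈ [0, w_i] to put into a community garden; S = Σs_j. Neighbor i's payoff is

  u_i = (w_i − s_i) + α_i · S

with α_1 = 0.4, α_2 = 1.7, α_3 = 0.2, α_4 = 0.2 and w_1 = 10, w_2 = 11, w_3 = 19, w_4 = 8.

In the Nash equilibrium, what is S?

∂u_i/∂s_i = α_i − 1, so neighbor i contributes w_i if α_i > 1, else 0.
α_i > 1 for i ∈ {2}; NE contributions (0, 11, 0, 0), S = 11.

11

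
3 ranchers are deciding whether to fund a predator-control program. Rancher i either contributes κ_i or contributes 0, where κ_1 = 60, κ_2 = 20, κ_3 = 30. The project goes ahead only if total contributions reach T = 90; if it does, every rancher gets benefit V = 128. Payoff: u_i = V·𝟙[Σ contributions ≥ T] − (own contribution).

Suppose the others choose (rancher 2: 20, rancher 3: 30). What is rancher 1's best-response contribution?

60

Others' total = 50. Contributing 60 brings total to 110 ≥ 90: gain V − κ_1 = 68.
Best response: 60.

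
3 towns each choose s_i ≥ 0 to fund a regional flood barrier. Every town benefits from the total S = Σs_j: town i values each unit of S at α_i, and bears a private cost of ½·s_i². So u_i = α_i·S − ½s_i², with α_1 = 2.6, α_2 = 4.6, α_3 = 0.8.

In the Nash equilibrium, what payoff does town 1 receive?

Town i's FOC: ∂u_i/∂s_i = α_i − s_i = 0, so s_i* = α_i.
NE contributions = (2.6, 4.6, 0.8); S = 8.
u_1 = α_1·S − ½·(s_1)² = 2.6·8 − ½·2.6² = 17.42.

17.42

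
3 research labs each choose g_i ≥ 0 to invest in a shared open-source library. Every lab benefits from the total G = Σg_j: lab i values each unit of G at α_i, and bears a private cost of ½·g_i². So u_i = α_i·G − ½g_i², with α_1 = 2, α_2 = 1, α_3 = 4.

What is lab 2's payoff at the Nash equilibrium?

Lab i's FOC: ∂u_i/∂g_i = α_i − g_i = 0, so g_i* = α_i.
NE contributions = (2, 1, 4); G = 7.
u_2 = α_2·G − ½·(g_2)² = 1·7 − ½·1² = 6.5.

6.5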